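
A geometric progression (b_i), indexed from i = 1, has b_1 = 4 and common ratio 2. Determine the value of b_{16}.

131072

b_i = 4·2^(i-1).
b_{16} = 4·2^15 = 131072.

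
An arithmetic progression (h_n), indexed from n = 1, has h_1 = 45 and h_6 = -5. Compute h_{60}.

Common difference d = (-5 - 45) / (6 - 1) = -10.
h_n = 45 + (n - 1)·(-10).
h_{60} = 45 + 59·(-10) = -545.

-545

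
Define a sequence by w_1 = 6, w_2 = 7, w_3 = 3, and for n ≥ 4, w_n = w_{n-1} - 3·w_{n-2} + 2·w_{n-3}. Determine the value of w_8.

-57

Compute successive terms:
w_4 = -6; w_5 = -1; w_6 = 23; w_7 = 14; w_8 = -57.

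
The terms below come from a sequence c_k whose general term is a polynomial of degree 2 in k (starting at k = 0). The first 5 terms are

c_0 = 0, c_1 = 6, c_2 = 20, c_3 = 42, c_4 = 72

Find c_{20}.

1640

1st diffs: 6, 14, 22, 30.
2nd diffs: 8, 8, 8 (constant).
So c_k = 4k^2 + 2k.
Evaluating at k = 20 gives c_{20} = 1640.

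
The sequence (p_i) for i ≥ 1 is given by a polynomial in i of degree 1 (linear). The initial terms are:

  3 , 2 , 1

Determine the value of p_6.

1st diffs: -1, -1 (constant).
So p_i = -i + 4.
Evaluating at i = 6 gives p_6 = -2.

-2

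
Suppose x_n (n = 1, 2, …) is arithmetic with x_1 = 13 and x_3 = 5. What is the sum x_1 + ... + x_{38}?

-2318

Common difference d = (5 - 13) / (3 - 1) = -4.
x_n = 13 + (n - 1)·(-4).
x_{38} = -135; S = 38·(13 + (-135))/2 = -2318.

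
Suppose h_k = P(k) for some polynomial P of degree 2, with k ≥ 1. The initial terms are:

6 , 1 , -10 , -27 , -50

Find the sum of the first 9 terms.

-630

1st diffs: -5, -11, -17, -23.
2nd diffs: -6, -6, -6 (constant).
Newton forward-difference form: h_k = 6 + (-5)·C(k-1,1) + (-6)·C(k-1,2).
Continuing: -79, -114, -155, -202.
Summing k = 1..9 (9 terms) gives -630.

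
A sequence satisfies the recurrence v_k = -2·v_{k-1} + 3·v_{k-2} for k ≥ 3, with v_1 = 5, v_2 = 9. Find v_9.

Iterate the recurrence:
v_3 = -3  v_4 = 33  v_5 = -75  v_6 = 249  v_7 = -723  v_8 = 2193  v_9 = -6555.
(Characteristic roots are 1 and -3.)

-6555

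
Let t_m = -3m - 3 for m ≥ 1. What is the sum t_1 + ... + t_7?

-105

Over m = 1..7: Σm = 28.
Total = (-3)·28 + (-3)·7 = -105.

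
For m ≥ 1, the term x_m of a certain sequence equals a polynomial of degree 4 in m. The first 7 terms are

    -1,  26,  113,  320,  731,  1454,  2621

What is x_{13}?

1st diffs: 27, 87, 207, 411, 723, 1167.
2nd diffs: 60, 120, 204, 312, 444.
3rd diffs: 60, 84, 108, 132.
4th diffs: 24, 24, 24 (constant).
So x_m = m^4 + 5m^2 - 3m - 4.
Evaluating at m = 13 gives x_{13} = 29363.

29363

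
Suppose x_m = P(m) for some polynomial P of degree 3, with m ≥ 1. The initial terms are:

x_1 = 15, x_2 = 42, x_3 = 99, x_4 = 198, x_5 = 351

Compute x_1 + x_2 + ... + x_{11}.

1st diffs: 27, 57, 99, 153.
2nd diffs: 30, 42, 54.
3rd diffs: 12, 12 (constant).
Newton forward-difference form: x_m = 15 + 27·C(m-1,1) + 30·C(m-1,2) + 12·C(m-1,3).
Continuing: …, 570, 867, 1254, 1743, …, x_{11} = 3075.
Summing m = 1..11 (11 terms) gives 10560.

10560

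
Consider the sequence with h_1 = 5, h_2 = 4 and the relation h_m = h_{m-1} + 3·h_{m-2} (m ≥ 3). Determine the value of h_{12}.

Iterate the recurrence:
h_3 = 19;  h_4 = 31;  h_5 = 88;  h_6 = 181;  h_7 = 445;  h_8 = 988;  h_9 = 2323;  h_{10} = 5287;  h_{11} = 12256;  h_{12} = 28117.

28117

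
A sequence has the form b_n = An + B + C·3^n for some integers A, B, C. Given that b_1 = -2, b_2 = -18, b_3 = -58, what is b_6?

The three given values yield: A + B + 3C = -2; 2A + B + 9C = -18; 3A + B + 27C = -58.
Subtracting the first from the second: A + 6C = -16.
Subtracting the second from the third: A + 18C = -40.
Solving: C = -2, A = -4, then B = 8.
Hence b_6 = -4·6 + 8 + (-2)·729 = -1474.

-1474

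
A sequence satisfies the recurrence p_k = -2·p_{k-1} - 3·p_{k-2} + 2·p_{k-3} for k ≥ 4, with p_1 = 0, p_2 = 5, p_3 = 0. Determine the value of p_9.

-520

p_4 = -15;  p_5 = 40;  p_6 = -35;  p_7 = -80;  p_8 = 345;  p_9 = -520.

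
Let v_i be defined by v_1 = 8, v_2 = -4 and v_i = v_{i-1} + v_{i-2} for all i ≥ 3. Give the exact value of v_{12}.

84

Applying the relation repeatedly:
v_3 = 4  v_4 = 0  v_5 = 4  v_6 = 4  v_7 = 8  v_8 = 12  v_9 = 20  v_{10} = 32  v_{11} = 52  v_{12} = 84.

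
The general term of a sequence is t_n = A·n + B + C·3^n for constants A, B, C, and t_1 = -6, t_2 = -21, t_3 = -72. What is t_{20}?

-10460353143

Plug in n = 1, 2, 3: A + B + 3C = -6; 2A + B + 9C = -21; 3A + B + 27C = -72.
Subtracting the first from the second: A + 6C = -15.
Subtracting the second from the third: A + 18C = -51.
Solving: C = -3, A = 3, then B = 0.
Therefore t_{20} = 60 + 0 + (-3)·3486784401 = -10460353143.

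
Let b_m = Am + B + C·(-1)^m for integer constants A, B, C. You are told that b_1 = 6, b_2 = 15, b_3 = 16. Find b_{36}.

185

Plug in m = 1, 2, 3: A + B - C = 6; 2A + B + C = 15; 3A + B - C = 16.
Subtracting the first from the second: A + 2C = 9.
Subtracting the second from the third: A - 2C = 1.
Solving: C = 2, A = 5, then B = 3.
So b_m = 5·m + 3 + 2·(-1)^m; at m=36 this is 185.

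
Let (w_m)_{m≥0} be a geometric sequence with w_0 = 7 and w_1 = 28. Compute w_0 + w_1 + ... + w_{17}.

Common ratio r = 4.
w_m = 7·4^(m-0).
S = 7·(4^18 - 1)/(4 - 1) = 7·(68719476736 - 1)/(3) = 160345445715.

160345445715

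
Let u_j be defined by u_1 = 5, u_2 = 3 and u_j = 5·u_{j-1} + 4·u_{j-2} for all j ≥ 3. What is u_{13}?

1199414515

Step forward from the initial values:
u_3 = 35; u_4 = 187; u_5 = 1075; …; u_{10} = 6471243; u_{11} = 36896195; u_{12} = 210365947; u_{13} = 1199414515.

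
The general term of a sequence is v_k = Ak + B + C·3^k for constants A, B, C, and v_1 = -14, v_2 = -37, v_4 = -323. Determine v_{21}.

Write the equations: A + B + 3C = -14; 2A + B + 9C = -37; 4A + B + 81C = -323.
Subtracting the first from the second: A + 6C = -23.
Subtracting the second from the third: 2A + 72C = -286.
Solving: C = -4, A = 1, then B = -3.
Therefore v_{21} = 21 + (-3) + (-4)·10460353203 = -41841412794.

-41841412794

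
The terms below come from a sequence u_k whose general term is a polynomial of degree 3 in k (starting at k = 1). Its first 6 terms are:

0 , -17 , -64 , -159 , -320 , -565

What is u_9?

-1984

1st diffs: -17, -47, -95, -161, -245.
2nd diffs: -30, -48, -66, -84.
3rd diffs: -18, -18, -18 (constant).
So u_k = -3k^3 + 3k^2 - 5k + 5.
Evaluating at k = 9 gives u_9 = -1984.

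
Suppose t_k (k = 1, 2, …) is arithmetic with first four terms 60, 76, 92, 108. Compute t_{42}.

716

Common difference d = 16.
t_k = 60 + (k - 1)·16.
t_{42} = 60 + 41·16 = 716.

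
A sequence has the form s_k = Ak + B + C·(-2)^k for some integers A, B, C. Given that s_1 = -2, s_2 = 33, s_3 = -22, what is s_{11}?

-10182

Write the equations: A + B - 2C = -2; 2A + B + 4C = 33; 3A + B - 8C = -22.
Subtracting the first from the second: A + 6C = 35.
Subtracting the second from the third: A - 12C = -55.
Solving: C = 5, A = 5, then B = 3.
So s_k = 5·k + 3 + 5·(-2)^k; at k=11 this is -10182.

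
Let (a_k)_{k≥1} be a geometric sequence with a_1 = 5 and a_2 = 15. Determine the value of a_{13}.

Common ratio r = 3.
a_k = 5·3^(k-1).
a_{13} = 5·3^12 = 2657205.

2657205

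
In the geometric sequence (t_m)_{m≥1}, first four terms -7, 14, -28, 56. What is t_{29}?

Common ratio r = -2.
t_m = (-7)·(-2)^(m-1).
t_{29} = (-7)·(-2)^28 = -1879048192.

-1879048192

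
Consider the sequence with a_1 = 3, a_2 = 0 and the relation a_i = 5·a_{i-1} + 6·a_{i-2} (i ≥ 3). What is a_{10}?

Applying the relation repeatedly:
a_3 = 18;  a_4 = 90;  a_5 = 558;  a_6 = 3330;  a_7 = 19998;  a_8 = 119970;  a_9 = 719838;  a_{10} = 4319010.
(Characteristic roots are 6 and -1.)

4319010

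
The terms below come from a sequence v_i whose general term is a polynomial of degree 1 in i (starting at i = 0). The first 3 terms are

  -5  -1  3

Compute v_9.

1st diffs: 4, 4 (constant).
So v_i = 4i - 5.
Evaluating at i = 9 gives v_9 = 31.

31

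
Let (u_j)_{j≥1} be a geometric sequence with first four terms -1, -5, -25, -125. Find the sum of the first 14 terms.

-1525878906

Common ratio r = 5.
u_j = (-1)·5^(j-1).
S = (-1)·(5^14 - 1)/(5 - 1) = (-1)·(6103515625 - 1)/(4) = -1525878906.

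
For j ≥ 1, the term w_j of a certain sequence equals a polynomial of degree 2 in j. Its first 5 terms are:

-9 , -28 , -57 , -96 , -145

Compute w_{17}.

-1513

1st diffs: -19, -29, -39, -49.
2nd diffs: -10, -10, -10 (constant).
So w_j = -5j^2 - 4j.
Evaluating at j = 17 gives w_{17} = -1513.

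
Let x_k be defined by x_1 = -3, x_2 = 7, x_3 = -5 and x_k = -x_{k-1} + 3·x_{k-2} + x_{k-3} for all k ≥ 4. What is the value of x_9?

Applying the relation repeatedly:
x_4 = 23, x_5 = -31, x_6 = 95, x_7 = -165, x_8 = 419, x_9 = -819.

-819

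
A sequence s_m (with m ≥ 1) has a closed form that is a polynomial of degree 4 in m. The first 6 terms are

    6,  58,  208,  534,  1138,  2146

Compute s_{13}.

1st diffs: 52, 150, 326, 604, 1008.
2nd diffs: 98, 176, 278, 404.
3rd diffs: 78, 102, 126.
4th diffs: 24, 24 (constant).
Newton forward-difference form: s_m = 6 + 52·C(m-1,1) + 98·C(m-1,2) + 78·C(m-1,3) + 24·C(m-1,4).
At m = 13: m-1 = 12, so s_{13} = 6 + 624 + 6468 + 17160 + 11880 = 36138.

36138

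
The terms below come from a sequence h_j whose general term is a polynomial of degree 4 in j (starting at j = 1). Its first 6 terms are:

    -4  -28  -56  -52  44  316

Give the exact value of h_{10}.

1st diffs: -24, -28, 4, 96, 272.
2nd diffs: -4, 32, 92, 176.
3rd diffs: 36, 60, 84.
4th diffs: 24, 24 (constant).
So h_j = j^4 - 4j^3 - 3j^2 - 2j + 4.
Evaluating at j = 10 gives h_{10} = 5684.

5684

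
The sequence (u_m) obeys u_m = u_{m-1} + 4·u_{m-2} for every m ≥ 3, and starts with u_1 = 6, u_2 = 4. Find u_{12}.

Iterate the recurrence:
u_3 = 28, u_4 = 44, u_5 = 156, u_6 = 332, u_7 = 956, u_8 = 2284, u_9 = 6108, u_{10} = 15244, u_{11} = 39676, u_{12} = 100652.

100652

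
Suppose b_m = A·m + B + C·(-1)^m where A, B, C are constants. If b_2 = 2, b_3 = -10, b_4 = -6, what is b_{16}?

At m = 2, 3, 4: 2A + B + C = 2; 3A + B - C = -10; 4A + B + C = -6.
Subtracting the first from the second: A - 2C = -12.
Subtracting the second from the third: A + 2C = 4.
Solving: C = 4, A = -4, then B = 6.
Therefore b_{16} = -64 + 6 + 4·1 = -54.

-54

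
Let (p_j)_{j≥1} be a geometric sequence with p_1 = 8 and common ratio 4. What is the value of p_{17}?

34359738368

p_j = 8·4^(j-1).
p_{17} = 8·4^16 = 34359738368.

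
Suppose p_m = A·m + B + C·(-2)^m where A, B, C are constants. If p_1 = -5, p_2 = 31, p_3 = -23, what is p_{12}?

20551

Write the equations: A + B - 2C = -5; 2A + B + 4C = 31; 3A + B - 8C = -23.
Subtracting the first from the second: A + 6C = 36.
Subtracting the second from the third: A - 12C = -54.
Solving: C = 5, A = 6, then B = -1.
Therefore p_{12} = 72 + (-1) + 5·4096 = 20551.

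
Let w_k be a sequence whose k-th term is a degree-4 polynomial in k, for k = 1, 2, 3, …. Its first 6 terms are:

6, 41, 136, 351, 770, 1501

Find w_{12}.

1st diffs: 35, 95, 215, 419, 731.
2nd diffs: 60, 120, 204, 312.
3rd diffs: 60, 84, 108.
4th diffs: 24, 24 (constant).
Newton forward-difference form: w_k = 6 + 35·C(k-1,1) + 60·C(k-1,2) + 60·C(k-1,3) + 24·C(k-1,4).
At k = 12: k-1 = 11, so w_{12} = 6 + 385 + 3300 + 9900 + 7920 = 21511.

21511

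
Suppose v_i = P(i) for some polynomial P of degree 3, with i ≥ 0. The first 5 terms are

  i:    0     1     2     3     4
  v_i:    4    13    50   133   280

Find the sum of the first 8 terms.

3112

1st diffs: 9, 37, 83, 147.
2nd diffs: 28, 46, 64.
3rd diffs: 18, 18 (constant).
Newton forward-difference form: v_i = 4 + 9·C(i,1) + 28·C(i,2) + 18·C(i,3).
Continuing: 509, 838, 1285.
Summing i = 0..7 (8 terms) gives 3112.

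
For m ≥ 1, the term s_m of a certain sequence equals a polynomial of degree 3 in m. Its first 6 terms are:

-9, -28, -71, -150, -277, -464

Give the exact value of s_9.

1st diffs: -19, -43, -79, -127, -187.
2nd diffs: -24, -36, -48, -60.
3rd diffs: -12, -12, -12 (constant).
So s_m = -2m^3 - 5m - 2.
Evaluating at m = 9 gives s_9 = -1505.

-1505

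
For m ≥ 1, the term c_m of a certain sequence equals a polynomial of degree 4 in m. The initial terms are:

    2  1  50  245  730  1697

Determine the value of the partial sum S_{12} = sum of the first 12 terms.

1st diffs: -1, 49, 195, 485, 967.
2nd diffs: 50, 146, 290, 482.
3rd diffs: 96, 144, 192.
4th diffs: 48, 48 (constant).
Newton forward-difference form: c_m = 2 + (-1)·C(m-1,1) + 50·C(m-1,2) + 96·C(m-1,3) + 48·C(m-1,4).
Continuing: …, 3386, 6085, 10130, 15905, …, c_{12} = 34421.
Summing m = 1..12 (12 terms) gives 96494.

96494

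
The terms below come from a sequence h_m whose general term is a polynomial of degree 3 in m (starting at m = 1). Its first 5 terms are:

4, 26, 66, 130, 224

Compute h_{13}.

1st diffs: 22, 40, 64, 94.
2nd diffs: 18, 24, 30.
3rd diffs: 6, 6 (constant).
Newton forward-difference form: h_m = 4 + 22·C(m-1,1) + 18·C(m-1,2) + 6·C(m-1,3).
At m = 13: m-1 = 12, so h_{13} = 4 + 264 + 1188 + 1320 = 2776.

2776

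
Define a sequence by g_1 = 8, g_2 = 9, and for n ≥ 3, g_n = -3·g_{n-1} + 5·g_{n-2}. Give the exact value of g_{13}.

Applying the relation repeatedly:
g_3 = 13;  g_4 = 6;  g_5 = 47;  …;  g_{10} = -40146;  g_{11} = 168523;  g_{12} = -706299;  g_{13} = 2961512.

2961512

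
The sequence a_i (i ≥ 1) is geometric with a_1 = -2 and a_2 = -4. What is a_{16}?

-65536

Common ratio r = 2.
a_i = (-2)·2^(i-1).
a_{16} = (-2)·2^15 = -65536.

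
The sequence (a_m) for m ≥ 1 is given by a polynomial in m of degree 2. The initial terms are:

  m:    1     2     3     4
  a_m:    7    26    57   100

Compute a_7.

1st diffs: 19, 31, 43.
2nd diffs: 12, 12 (constant).
So a_m = 6m^2 + m.
Evaluating at m = 7 gives a_7 = 301.

301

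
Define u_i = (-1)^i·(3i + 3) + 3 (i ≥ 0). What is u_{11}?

(-1)^11 = -1; 3i + 3 at i=11 is 36; so u_{11} = -33.

-33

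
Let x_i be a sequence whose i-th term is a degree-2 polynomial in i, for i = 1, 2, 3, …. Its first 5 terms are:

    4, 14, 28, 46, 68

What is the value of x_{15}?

1st diffs: 10, 14, 18, 22.
2nd diffs: 4, 4, 4 (constant).
Newton forward-difference form: x_i = 4 + 10·C(i-1,1) + 4·C(i-1,2).
At i = 15: i-1 = 14, so x_{15} = 4 + 140 + 364 = 508.

508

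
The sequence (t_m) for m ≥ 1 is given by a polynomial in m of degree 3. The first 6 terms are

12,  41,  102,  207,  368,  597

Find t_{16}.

1st diffs: 29, 61, 105, 161, 229.
2nd diffs: 32, 44, 56, 68.
3rd diffs: 12, 12, 12 (constant).
So t_m = 2m^3 + 4m^2 + 3m + 3.
Evaluating at m = 16 gives t_{16} = 9267.

9267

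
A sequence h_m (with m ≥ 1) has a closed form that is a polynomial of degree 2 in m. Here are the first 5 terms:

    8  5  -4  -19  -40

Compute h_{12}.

-355

1st diffs: -3, -9, -15, -21.
2nd diffs: -6, -6, -6 (constant).
Newton forward-difference form: h_m = 8 + (-3)·C(m-1,1) + (-6)·C(m-1,2).
At m = 12: m-1 = 11, so h_{12} = 8 - 33 - 330 = -355.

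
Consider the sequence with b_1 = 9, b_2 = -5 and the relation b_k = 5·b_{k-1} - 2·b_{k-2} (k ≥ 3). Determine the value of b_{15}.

Step forward from the initial values:
b_3 = -43, b_4 = -205, b_5 = -939, …, b_{12} = -38605165, b_{13} = -176099499, b_{14} = -803287165, b_{15} = -3664236827.

-3664236827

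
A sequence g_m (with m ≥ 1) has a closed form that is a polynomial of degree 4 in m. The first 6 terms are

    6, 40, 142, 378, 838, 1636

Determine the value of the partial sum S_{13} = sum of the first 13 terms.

1st diffs: 34, 102, 236, 460, 798.
2nd diffs: 68, 134, 224, 338.
3rd diffs: 66, 90, 114.
4th diffs: 24, 24 (constant).
So g_m = m^4 + m^3 + 3m^2 + 3m - 2.
Continuing: …, 2910, 4822, 7558, 11328, …, g_{13} = 31302.
Summing m = 1..13 (13 terms) gives 100256.

100256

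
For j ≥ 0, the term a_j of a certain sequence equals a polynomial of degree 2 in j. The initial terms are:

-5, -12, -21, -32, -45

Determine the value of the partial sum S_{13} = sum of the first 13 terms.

-1183

1st diffs: -7, -9, -11, -13.
2nd diffs: -2, -2, -2 (constant).
So a_j = -j^2 - 6j - 5.
Continuing: …, -60, -77, -96, -117, …, a_{12} = -221.
Summing j = 0..12 (13 terms) gives -1183.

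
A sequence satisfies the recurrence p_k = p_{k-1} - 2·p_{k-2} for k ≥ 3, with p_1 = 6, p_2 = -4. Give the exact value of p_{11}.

248

Compute successive terms:
p_3 = -16  p_4 = -8  p_5 = 24  p_6 = 40  p_7 = -8  p_8 = -88  p_9 = -72  p_{10} = 104  p_{11} = 248.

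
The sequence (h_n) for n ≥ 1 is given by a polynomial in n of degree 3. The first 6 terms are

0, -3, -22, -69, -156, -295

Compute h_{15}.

-5866

1st diffs: -3, -19, -47, -87, -139.
2nd diffs: -16, -28, -40, -52.
3rd diffs: -12, -12, -12 (constant).
So h_n = -2n^3 + 4n^2 - n - 1.
Evaluating at n = 15 gives h_{15} = -5866.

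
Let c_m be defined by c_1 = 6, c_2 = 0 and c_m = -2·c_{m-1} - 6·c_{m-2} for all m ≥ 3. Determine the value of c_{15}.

-1260288

Step forward from the initial values:
c_3 = -36; c_4 = 72; c_5 = 72; …; c_{12} = -109440; c_{13} = -26496; c_{14} = 709632; c_{15} = -1260288.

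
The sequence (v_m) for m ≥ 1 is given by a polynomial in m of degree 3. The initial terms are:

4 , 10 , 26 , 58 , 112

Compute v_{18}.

5546

1st diffs: 6, 16, 32, 54.
2nd diffs: 10, 16, 22.
3rd diffs: 6, 6 (constant).
Newton forward-difference form: v_m = 4 + 6·C(m-1,1) + 10·C(m-1,2) + 6·C(m-1,3).
At m = 18: m-1 = 17, so v_{18} = 4 + 102 + 1360 + 4080 = 5546.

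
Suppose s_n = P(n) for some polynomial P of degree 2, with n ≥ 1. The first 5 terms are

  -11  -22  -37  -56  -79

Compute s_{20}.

1st diffs: -11, -15, -19, -23.
2nd diffs: -4, -4, -4 (constant).
So s_n = -2n^2 - 5n - 4.
Evaluating at n = 20 gives s_{20} = -904.

-904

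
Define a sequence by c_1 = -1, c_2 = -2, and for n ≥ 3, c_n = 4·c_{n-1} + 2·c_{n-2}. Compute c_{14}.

Iterate the recurrence:
c_3 = -10; c_4 = -44; c_5 = -196; …; c_{11} = -1520800; c_{12} = -6766784; c_{13} = -30108736; c_{14} = -133968512.

-133968512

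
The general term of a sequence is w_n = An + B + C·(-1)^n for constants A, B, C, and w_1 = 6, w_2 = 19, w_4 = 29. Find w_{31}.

156

At n = 1, 2, 4: A + B - C = 6; 2A + B + C = 19; 4A + B + C = 29.
Subtracting the first from the second: A + 2C = 13.
Subtracting the second from the third: 2A = 10.
Solving: C = 4, A = 5, then B = 5.
So w_n = 5·n + 5 + 4·(-1)^n; at n=31 this is 156.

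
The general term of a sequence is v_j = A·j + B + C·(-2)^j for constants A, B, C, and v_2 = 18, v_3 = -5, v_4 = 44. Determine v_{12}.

Write the equations: 2A + B + 4C = 18; 3A + B - 8C = -5; 4A + B + 16C = 44.
Subtracting the first from the second: A - 12C = -23.
Subtracting the second from the third: A + 24C = 49.
Solving: C = 2, A = 1, then B = 8.
So v_j = 1·j + 8 + 2·(-2)^j; at j=12 this is 8212.

8212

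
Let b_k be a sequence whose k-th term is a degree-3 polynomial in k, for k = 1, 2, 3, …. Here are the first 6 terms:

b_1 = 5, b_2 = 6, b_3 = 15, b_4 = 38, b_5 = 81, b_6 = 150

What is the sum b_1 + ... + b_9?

1st diffs: 1, 9, 23, 43, 69.
2nd diffs: 8, 14, 20, 26.
3rd diffs: 6, 6, 6 (constant).
Newton forward-difference form: b_k = 5 + 1·C(k-1,1) + 8·C(k-1,2) + 6·C(k-1,3).
Continuing: 251, 390, 573.
Summing k = 1..9 (9 terms) gives 1509.

1509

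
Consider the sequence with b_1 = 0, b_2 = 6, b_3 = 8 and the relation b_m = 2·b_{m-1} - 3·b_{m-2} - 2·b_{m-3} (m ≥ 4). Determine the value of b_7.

-56

Iterate the recurrence:
b_4 = -2  b_5 = -40  b_6 = -90  b_7 = -56.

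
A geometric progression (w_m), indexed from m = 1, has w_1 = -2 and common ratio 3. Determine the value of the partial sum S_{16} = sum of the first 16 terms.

-43046720

w_m = (-2)·3^(m-1).
S = (-2)·(3^16 - 1)/(3 - 1) = (-2)·(43046721 - 1)/(2) = -43046720.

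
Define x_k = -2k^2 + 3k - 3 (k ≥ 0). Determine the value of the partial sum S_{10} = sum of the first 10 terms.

-465

Over k = 0..9: Σk = 45, Σk² = 285.
Total = (-2)·285 + (3)·45 + (-3)·10 = -465.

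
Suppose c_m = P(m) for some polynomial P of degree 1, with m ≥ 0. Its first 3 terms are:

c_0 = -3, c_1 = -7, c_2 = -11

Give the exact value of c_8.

1st diffs: -4, -4 (constant).
So c_m = -4m - 3.
Evaluating at m = 8 gives c_8 = -35.

-35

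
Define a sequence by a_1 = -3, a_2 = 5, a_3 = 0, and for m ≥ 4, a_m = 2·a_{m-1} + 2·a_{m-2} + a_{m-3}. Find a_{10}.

3375

Step forward from the initial values:
a_4 = 7;  a_5 = 19;  a_6 = 52;  a_7 = 149;  a_8 = 421;  a_9 = 1192;  a_{10} = 3375.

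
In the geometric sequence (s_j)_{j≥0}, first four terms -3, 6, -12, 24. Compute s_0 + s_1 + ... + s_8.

Common ratio r = -2.
s_j = (-3)·(-2)^(j-0).
S = (-3)·((-2)^9 - 1)/(-2 - 1) = (-3)·(-512 - 1)/(-3) = -513.

-513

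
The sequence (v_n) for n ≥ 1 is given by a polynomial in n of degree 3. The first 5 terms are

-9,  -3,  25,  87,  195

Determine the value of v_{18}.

1st diffs: 6, 28, 62, 108.
2nd diffs: 22, 34, 46.
3rd diffs: 12, 12 (constant).
Newton forward-difference form: v_n = -9 + 6·C(n-1,1) + 22·C(n-1,2) + 12·C(n-1,3).
At n = 18: n-1 = 17, so v_{18} = -9 + 102 + 2992 + 8160 = 11245.

11245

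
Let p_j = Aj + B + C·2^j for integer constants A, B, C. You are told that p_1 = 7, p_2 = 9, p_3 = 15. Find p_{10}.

2033

Write the equations: A + B + 2C = 7; 2A + B + 4C = 9; 3A + B + 8C = 15.
Subtracting the first from the second: A + 2C = 2.
Subtracting the second from the third: A + 4C = 6.
Solving: C = 2, A = -2, then B = 5.
Therefore p_{10} = -20 + 5 + 2·1024 = 2033.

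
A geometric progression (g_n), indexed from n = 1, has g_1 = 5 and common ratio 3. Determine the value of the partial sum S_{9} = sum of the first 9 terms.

g_n = 5·3^(n-1).
S = 5·(3^9 - 1)/(3 - 1) = 5·(19683 - 1)/(2) = 49205.

49205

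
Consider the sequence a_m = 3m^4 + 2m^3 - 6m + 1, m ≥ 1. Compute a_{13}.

a_{13} = 3·13^4 + 2·13^3 - 6·13 + 1 = 90000.

90000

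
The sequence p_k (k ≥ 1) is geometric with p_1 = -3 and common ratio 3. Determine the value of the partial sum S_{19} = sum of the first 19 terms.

p_k = (-3)·3^(k-1).
S = (-3)·(3^19 - 1)/(3 - 1) = (-3)·(1162261467 - 1)/(2) = -1743392199.

-1743392199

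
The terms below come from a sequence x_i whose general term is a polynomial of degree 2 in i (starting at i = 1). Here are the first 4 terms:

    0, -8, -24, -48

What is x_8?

1st diffs: -8, -16, -24.
2nd diffs: -8, -8 (constant).
Newton forward-difference form: x_i = (-8)·C(i-1,1) + (-8)·C(i-1,2).
At i = 8: i-1 = 7, so x_8 = -56 - 168 = -224.

-224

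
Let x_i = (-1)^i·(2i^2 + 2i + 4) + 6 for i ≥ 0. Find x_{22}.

1022

(-1)^22 = 1; 2i^2 + 2i + 4 at i=22 is 1016; so x_{22} = 1022.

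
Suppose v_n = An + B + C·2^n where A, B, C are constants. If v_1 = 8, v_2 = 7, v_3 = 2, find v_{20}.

-2097083

The three given values yield: A + B + 2C = 8; 2A + B + 4C = 7; 3A + B + 8C = 2.
Subtracting the first from the second: A + 2C = -1.
Subtracting the second from the third: A + 4C = -5.
Solving: C = -2, A = 3, then B = 9.
So v_n = 3·n + 9 + (-2)·2^n; at n=20 this is -2097083.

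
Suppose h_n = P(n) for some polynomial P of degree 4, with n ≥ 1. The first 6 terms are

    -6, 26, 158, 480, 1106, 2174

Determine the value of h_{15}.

66326

1st diffs: 32, 132, 322, 626, 1068.
2nd diffs: 100, 190, 304, 442.
3rd diffs: 90, 114, 138.
4th diffs: 24, 24 (constant).
Newton forward-difference form: h_n = -6 + 32·C(n-1,1) + 100·C(n-1,2) + 90·C(n-1,3) + 24·C(n-1,4).
At n = 15: n-1 = 14, so h_{15} = -6 + 448 + 9100 + 32760 + 24024 = 66326.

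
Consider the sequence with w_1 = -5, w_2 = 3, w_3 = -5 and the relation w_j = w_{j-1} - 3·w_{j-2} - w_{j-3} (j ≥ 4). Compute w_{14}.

Applying the relation repeatedly:
w_4 = -9;  w_5 = 3;  w_6 = 35;  …;  w_{11} = 683;  w_{12} = 983;  w_{13} = -1037;  w_{14} = -4669.

-4669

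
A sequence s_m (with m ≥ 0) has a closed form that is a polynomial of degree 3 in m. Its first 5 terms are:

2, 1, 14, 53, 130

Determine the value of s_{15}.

1st diffs: -1, 13, 39, 77.
2nd diffs: 14, 26, 38.
3rd diffs: 12, 12 (constant).
Newton forward-difference form: s_m = 2 + (-1)·C(m,1) + 14·C(m,2) + 12·C(m,3).
At m = 15: m = 15, so s_{15} = 2 - 15 + 1470 + 5460 = 6917.

6917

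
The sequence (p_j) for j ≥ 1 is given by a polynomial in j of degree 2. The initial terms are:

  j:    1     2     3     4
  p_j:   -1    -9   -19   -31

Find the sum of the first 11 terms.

-781

1st diffs: -8, -10, -12.
2nd diffs: -2, -2 (constant).
Newton forward-difference form: p_j = -1 + (-8)·C(j-1,1) + (-2)·C(j-1,2).
Continuing: …, -45, -61, -79, -99, …, p_{11} = -171.
Summing j = 1..11 (11 terms) gives -781.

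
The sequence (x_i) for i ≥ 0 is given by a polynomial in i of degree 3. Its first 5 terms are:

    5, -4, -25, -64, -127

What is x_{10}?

-1345

1st diffs: -9, -21, -39, -63.
2nd diffs: -12, -18, -24.
3rd diffs: -6, -6 (constant).
Newton forward-difference form: x_i = 5 + (-9)·C(i,1) + (-12)·C(i,2) + (-6)·C(i,3).
At i = 10: i = 10, so x_{10} = 5 - 90 - 540 - 720 = -1345.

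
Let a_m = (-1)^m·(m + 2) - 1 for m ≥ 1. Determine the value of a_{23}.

-26

(-1)^23 = -1; m + 2 at m=23 is 25; so a_{23} = -26.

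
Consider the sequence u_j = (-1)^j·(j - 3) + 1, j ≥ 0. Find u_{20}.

(-1)^20 = 1; j - 3 at j=20 is 17; so u_{20} = 18.

18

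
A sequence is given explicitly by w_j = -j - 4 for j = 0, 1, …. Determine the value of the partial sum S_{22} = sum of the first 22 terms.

Over j = 0..21: Σj = 231.
Total = (-1)·231 + (-4)·22 = -319.

-319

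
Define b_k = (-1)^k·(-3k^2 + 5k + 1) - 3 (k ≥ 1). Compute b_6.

-80

(-1)^6 = 1; -3k^2 + 5k + 1 at k=6 is -77; so b_6 = -80.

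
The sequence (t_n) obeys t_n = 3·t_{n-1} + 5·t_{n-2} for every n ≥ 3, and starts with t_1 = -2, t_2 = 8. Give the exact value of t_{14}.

128943368

t_3 = 14, t_4 = 82, t_5 = 316, …, t_{11} = 1749644, t_{12} = 7335622, t_{13} = 30755086, t_{14} = 128943368.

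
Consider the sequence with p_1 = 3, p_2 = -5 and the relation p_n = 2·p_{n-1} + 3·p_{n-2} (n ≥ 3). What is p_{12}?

-88577

Iterate the recurrence:
p_3 = -1, p_4 = -17, p_5 = -37, p_6 = -125, p_7 = -361, p_8 = -1097, p_9 = -3277, p_{10} = -9845, p_{11} = -29521, p_{12} = -88577.
(Characteristic roots are 3 and -1.)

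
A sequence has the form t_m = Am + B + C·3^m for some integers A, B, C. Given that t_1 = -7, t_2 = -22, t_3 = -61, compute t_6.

-1474

Write the equations: A + B + 3C = -7; 2A + B + 9C = -22; 3A + B + 27C = -61.
Subtracting the first from the second: A + 6C = -15.
Subtracting the second from the third: A + 18C = -39.
Solving: C = -2, A = -3, then B = 2.
So t_m = -3·m + 2 + (-2)·3^m; at m=6 this is -1474.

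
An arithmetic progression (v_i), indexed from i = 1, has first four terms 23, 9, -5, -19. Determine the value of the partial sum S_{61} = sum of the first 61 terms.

Common difference d = -14.
v_i = 23 + (i - 1)·(-14).
v_{61} = -817; S = 61·(23 + (-817))/2 = -24217.

-24217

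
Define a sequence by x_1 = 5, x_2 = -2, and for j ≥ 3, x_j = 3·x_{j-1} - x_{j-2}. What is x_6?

Iterate the recurrence:
x_3 = -11;  x_4 = -31;  x_5 = -82;  x_6 = -215.

-215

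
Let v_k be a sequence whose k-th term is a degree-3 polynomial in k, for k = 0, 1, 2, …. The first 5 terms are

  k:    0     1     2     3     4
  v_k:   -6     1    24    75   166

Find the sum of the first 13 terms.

1st diffs: 7, 23, 51, 91.
2nd diffs: 16, 28, 40.
3rd diffs: 12, 12 (constant).
So v_k = 2k^3 + 2k^2 + 3k - 6.
Continuing: …, 309, 516, 799, 1170, …, v_{12} = 3774.
Summing k = 0..12 (13 terms) gives 13624.

13624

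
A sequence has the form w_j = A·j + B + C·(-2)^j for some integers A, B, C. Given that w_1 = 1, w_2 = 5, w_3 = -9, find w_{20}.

At j = 1, 2, 3: A + B - 2C = 1; 2A + B + 4C = 5; 3A + B - 8C = -9.
Subtracting the first from the second: A + 6C = 4.
Subtracting the second from the third: A - 12C = -14.
Solving: C = 1, A = -2, then B = 5.
Therefore w_{20} = -40 + 5 + 1·1048576 = 1048541.

1048541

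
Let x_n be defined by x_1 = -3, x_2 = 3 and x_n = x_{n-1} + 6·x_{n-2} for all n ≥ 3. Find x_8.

Compute successive terms:
x_3 = -15;  x_4 = 3;  x_5 = -87;  x_6 = -69;  x_7 = -591;  x_8 = -1005.
(Characteristic roots are 3 and -2.)

-1005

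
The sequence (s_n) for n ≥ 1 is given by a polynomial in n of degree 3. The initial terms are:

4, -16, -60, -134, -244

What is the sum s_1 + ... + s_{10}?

-5000

1st diffs: -20, -44, -74, -110.
2nd diffs: -24, -30, -36.
3rd diffs: -6, -6 (constant).
Newton forward-difference form: s_n = 4 + (-20)·C(n-1,1) + (-24)·C(n-1,2) + (-6)·C(n-1,3).
Continuing: …, -396, -596, -850, -1164, …, s_{10} = -1544.
Summing n = 1..10 (10 terms) gives -5000.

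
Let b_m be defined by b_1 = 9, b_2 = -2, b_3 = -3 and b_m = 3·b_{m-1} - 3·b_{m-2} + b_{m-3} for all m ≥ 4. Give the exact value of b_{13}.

Compute successive terms:
b_4 = 6;  b_5 = 25;  b_6 = 54;  b_7 = 93;  b_8 = 142;  b_9 = 201;  b_{10} = 270;  b_{11} = 349;  b_{12} = 438;  b_{13} = 537.

537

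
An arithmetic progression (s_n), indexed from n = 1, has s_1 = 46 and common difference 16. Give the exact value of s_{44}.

734

s_n = 46 + (n - 1)·16.
s_{44} = 46 + 43·16 = 734.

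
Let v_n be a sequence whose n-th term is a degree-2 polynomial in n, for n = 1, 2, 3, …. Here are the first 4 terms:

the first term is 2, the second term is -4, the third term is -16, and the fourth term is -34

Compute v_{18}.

-916

1st diffs: -6, -12, -18.
2nd diffs: -6, -6 (constant).
Newton forward-difference form: v_n = 2 + (-6)·C(n-1,1) + (-6)·C(n-1,2).
At n = 18: n-1 = 17, so v_{18} = 2 - 102 - 816 = -916.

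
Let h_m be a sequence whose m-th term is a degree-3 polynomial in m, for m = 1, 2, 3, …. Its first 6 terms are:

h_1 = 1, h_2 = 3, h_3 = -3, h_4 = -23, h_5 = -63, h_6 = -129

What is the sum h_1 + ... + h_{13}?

-6409

1st diffs: 2, -6, -20, -40, -66.
2nd diffs: -8, -14, -20, -26.
3rd diffs: -6, -6, -6 (constant).
Newton forward-difference form: h_m = 1 + 2·C(m-1,1) + (-8)·C(m-1,2) + (-6)·C(m-1,3).
Continuing: …, -227, -363, -543, -773, …, h_{13} = -1823.
Summing m = 1..13 (13 terms) gives -6409.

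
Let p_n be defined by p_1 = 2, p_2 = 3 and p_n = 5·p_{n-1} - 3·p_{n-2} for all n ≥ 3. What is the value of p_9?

52317

Compute successive terms:
p_3 = 9  p_4 = 36  p_5 = 153  p_6 = 657  p_7 = 2826  p_8 = 12159  p_9 = 52317.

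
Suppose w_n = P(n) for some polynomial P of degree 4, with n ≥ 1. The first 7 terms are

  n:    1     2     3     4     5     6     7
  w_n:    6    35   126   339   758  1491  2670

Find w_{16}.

67011

1st diffs: 29, 91, 213, 419, 733, 1179.
2nd diffs: 62, 122, 206, 314, 446.
3rd diffs: 60, 84, 108, 132.
4th diffs: 24, 24, 24 (constant).
Newton forward-difference form: w_n = 6 + 29·C(n-1,1) + 62·C(n-1,2) + 60·C(n-1,3) + 24·C(n-1,4).
At n = 16: n-1 = 15, so w_{16} = 6 + 435 + 6510 + 27300 + 32760 = 67011.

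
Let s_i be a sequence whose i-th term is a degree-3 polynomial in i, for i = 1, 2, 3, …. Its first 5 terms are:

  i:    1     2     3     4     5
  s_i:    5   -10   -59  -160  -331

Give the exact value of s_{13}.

-6379

1st diffs: -15, -49, -101, -171.
2nd diffs: -34, -52, -70.
3rd diffs: -18, -18 (constant).
So s_i = -3i^3 + i^2 + 3i + 4.
Evaluating at i = 13 gives s_{13} = -6379.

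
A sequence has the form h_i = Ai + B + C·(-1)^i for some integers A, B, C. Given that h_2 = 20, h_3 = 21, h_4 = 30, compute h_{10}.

Plug in i = 2, 3, 4: 2A + B + C = 20; 3A + B - C = 21; 4A + B + C = 30.
Subtracting the first from the second: A - 2C = 1.
Subtracting the second from the third: A + 2C = 9.
Solving: C = 2, A = 5, then B = 8.
Hence h_{10} = 5·10 + 8 + 2·1 = 60.

60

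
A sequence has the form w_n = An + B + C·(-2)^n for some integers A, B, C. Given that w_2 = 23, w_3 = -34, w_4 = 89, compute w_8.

1301

Plug in n = 2, 3, 4: 2A + B + 4C = 23; 3A + B - 8C = -34; 4A + B + 16C = 89.
Subtracting the first from the second: A - 12C = -57.
Subtracting the second from the third: A + 24C = 123.
Solving: C = 5, A = 3, then B = -3.
So w_n = 3·n + (-3) + 5·(-2)^n; at n=8 this is 1301.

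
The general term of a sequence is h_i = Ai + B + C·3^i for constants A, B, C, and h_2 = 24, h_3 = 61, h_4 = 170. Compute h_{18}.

The three given values yield: 2A + B + 9C = 24; 3A + B + 27C = 61; 4A + B + 81C = 170.
Subtracting the first from the second: A + 18C = 37.
Subtracting the second from the third: A + 54C = 109.
Solving: C = 2, A = 1, then B = 4.
Therefore h_{18} = 18 + 4 + 2·387420489 = 774841000.

774841000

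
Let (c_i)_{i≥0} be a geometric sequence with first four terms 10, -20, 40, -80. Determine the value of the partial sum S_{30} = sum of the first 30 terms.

-3579139410

Common ratio r = -2.
c_i = 10·(-2)^(i-0).
S = 10·((-2)^30 - 1)/(-2 - 1) = 10·(1073741824 - 1)/(-3) = -3579139410.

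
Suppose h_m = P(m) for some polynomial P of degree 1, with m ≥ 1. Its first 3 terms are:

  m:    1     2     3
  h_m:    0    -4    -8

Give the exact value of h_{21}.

1st diffs: -4, -4 (constant).
So h_m = -4m + 4.
Evaluating at m = 21 gives h_{21} = -80.

-80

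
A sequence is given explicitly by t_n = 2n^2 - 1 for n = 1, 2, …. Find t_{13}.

337

t_{13} = 2·13^2 - 1 = 337.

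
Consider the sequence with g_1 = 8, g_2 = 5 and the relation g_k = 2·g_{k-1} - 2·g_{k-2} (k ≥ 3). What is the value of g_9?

Compute successive terms:
g_3 = -6  g_4 = -22  g_5 = -32  g_6 = -20  g_7 = 24  g_8 = 88  g_9 = 128.

128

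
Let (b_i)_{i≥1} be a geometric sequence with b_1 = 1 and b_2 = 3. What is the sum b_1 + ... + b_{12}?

265720

Common ratio r = 3.
b_i = 1·3^(i-1).
S = 1·(3^12 - 1)/(3 - 1) = 1·(531441 - 1)/(2) = 265720.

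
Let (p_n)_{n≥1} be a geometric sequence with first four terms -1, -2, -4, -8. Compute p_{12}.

-2048

Common ratio r = 2.
p_n = (-1)·2^(n-1).
p_{12} = (-1)·2^11 = -2048.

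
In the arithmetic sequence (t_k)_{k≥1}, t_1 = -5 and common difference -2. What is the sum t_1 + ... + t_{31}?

t_k = -5 + (k - 1)·(-2).
t_{31} = -65; S = 31·(-5 + (-65))/2 = -1085.

-1085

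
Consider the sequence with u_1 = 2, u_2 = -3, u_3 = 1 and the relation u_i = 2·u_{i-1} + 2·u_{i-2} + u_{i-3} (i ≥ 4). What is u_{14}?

-55123

Compute successive terms:
u_4 = -2;  u_5 = -5;  u_6 = -13;  …;  u_{11} = -2429;  u_{12} = -6877;  u_{13} = -19470;  u_{14} = -55123.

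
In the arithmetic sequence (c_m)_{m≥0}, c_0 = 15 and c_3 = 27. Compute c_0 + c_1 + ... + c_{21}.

Common difference d = (27 - 15) / (3 - 0) = 4.
c_m = 15 + (m - 0)·4.
c_{21} = 99; S = 22·(15 + 99)/2 = 1254.

1254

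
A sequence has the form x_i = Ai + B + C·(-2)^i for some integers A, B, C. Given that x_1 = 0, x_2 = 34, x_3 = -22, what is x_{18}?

The three given values yield: A + B - 2C = 0; 2A + B + 4C = 34; 3A + B - 8C = -22.
Subtracting the first from the second: A + 6C = 34.
Subtracting the second from the third: A - 12C = -56.
Solving: C = 5, A = 4, then B = 6.
So x_i = 4·i + 6 + 5·(-2)^i; at i=18 this is 1310798.

1310798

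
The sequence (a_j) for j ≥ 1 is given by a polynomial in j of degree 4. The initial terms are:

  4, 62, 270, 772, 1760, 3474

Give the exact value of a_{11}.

34694

1st diffs: 58, 208, 502, 988, 1714.
2nd diffs: 150, 294, 486, 726.
3rd diffs: 144, 192, 240.
4th diffs: 48, 48 (constant).
Newton forward-difference form: a_j = 4 + 58·C(j-1,1) + 150·C(j-1,2) + 144·C(j-1,3) + 48·C(j-1,4).
At j = 11: j-1 = 10, so a_{11} = 4 + 580 + 6750 + 17280 + 10080 = 34694.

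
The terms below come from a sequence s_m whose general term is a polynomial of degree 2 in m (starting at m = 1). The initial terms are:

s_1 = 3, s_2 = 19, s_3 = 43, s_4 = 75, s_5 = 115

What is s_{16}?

1st diffs: 16, 24, 32, 40.
2nd diffs: 8, 8, 8 (constant).
So s_m = 4m^2 + 4m - 5.
Evaluating at m = 16 gives s_{16} = 1083.

1083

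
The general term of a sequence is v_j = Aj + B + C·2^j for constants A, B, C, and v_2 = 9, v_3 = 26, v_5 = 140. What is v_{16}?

The three given values yield: 2A + B + 4C = 9; 3A + B + 8C = 26; 5A + B + 32C = 140.
Subtracting the first from the second: A + 4C = 17.
Subtracting the second from the third: 2A + 24C = 114.
Solving: C = 5, A = -3, then B = -5.
Hence v_{16} = -3·16 + (-5) + 5·65536 = 327627.

327627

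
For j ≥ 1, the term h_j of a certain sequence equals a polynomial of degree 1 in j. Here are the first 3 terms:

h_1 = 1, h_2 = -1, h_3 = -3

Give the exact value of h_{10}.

1st diffs: -2, -2 (constant).
So h_j = -2j + 3.
Evaluating at j = 10 gives h_{10} = -17.

-17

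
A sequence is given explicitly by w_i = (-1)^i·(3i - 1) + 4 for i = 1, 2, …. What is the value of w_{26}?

(-1)^26 = 1; 3i - 1 at i=26 is 77; so w_{26} = 81.

81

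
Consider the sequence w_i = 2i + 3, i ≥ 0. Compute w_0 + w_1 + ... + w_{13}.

Over i = 0..13: Σi = 91.
Total = (2)·91 + (3)·14 = 224.

224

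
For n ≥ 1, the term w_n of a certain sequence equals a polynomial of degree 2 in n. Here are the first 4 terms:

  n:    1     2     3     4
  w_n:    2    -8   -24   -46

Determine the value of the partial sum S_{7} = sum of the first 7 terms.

1st diffs: -10, -16, -22.
2nd diffs: -6, -6 (constant).
Newton forward-difference form: w_n = 2 + (-10)·C(n-1,1) + (-6)·C(n-1,2).
Continuing: -74, -108, -148.
Summing n = 1..7 (7 terms) gives -406.

-406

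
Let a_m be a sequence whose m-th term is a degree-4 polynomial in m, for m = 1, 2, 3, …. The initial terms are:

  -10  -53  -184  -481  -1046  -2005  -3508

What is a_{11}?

-18800

1st diffs: -43, -131, -297, -565, -959, -1503.
2nd diffs: -88, -166, -268, -394, -544.
3rd diffs: -78, -102, -126, -150.
4th diffs: -24, -24, -24 (constant).
Newton forward-difference form: a_m = -10 + (-43)·C(m-1,1) + (-88)·C(m-1,2) + (-78)·C(m-1,3) + (-24)·C(m-1,4).
At m = 11: m-1 = 10, so a_{11} = -10 - 430 - 3960 - 9360 - 5040 = -18800.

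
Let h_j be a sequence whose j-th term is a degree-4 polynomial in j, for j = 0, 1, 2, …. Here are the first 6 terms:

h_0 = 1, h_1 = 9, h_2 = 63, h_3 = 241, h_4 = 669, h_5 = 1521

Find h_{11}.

31329

1st diffs: 8, 54, 178, 428, 852.
2nd diffs: 46, 124, 250, 424.
3rd diffs: 78, 126, 174.
4th diffs: 48, 48 (constant).
Newton forward-difference form: h_j = 1 + 8·C(j,1) + 46·C(j,2) + 78·C(j,3) + 48·C(j,4).
At j = 11: j = 11, so h_{11} = 1 + 88 + 2530 + 12870 + 15840 = 31329.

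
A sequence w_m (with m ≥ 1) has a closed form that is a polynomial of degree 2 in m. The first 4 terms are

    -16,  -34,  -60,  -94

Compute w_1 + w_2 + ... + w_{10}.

1st diffs: -18, -26, -34.
2nd diffs: -8, -8 (constant).
Newton forward-difference form: w_m = -16 + (-18)·C(m-1,1) + (-8)·C(m-1,2).
Continuing: …, -136, -186, -244, -310, …, w_{10} = -466.
Summing m = 1..10 (10 terms) gives -1930.

-1930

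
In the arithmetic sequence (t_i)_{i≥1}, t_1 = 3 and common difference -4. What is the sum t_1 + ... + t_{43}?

t_i = 3 + (i - 1)·(-4).
t_{43} = -165; S = 43·(3 + (-165))/2 = -3483.

-3483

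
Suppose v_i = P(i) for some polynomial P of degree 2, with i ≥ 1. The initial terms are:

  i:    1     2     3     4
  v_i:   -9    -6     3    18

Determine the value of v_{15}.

1st diffs: 3, 9, 15.
2nd diffs: 6, 6 (constant).
Newton forward-difference form: v_i = -9 + 3·C(i-1,1) + 6·C(i-1,2).
At i = 15: i-1 = 14, so v_{15} = -9 + 42 + 546 = 579.

579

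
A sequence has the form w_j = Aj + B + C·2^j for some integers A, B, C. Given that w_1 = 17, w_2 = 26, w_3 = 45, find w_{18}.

1310710

The three given values yield: A + B + 2C = 17; 2A + B + 4C = 26; 3A + B + 8C = 45.
Subtracting the first from the second: A + 2C = 9.
Subtracting the second from the third: A + 4C = 19.
Solving: C = 5, A = -1, then B = 8.
Therefore w_{18} = -18 + 8 + 5·262144 = 1310710.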